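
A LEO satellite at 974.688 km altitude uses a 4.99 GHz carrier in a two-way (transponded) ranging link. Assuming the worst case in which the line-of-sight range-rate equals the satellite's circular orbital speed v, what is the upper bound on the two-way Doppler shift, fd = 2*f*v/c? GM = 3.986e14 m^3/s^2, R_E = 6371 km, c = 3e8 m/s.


r = 7.345688e+06 m
v = sqrt(mu/r) = 7366.3510 m/s (worst-case radial velocity)
f = 4.99 GHz = 4.99e+09 Hz
fd = 2*f*v/c = 2*4.99e+09*7366.3510/3.0e+08
fd = 245053.9429 Hz

245053.9429 Hz


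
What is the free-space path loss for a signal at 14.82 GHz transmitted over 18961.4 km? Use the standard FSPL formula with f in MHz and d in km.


f = 14.82 GHz = 14820.0000 MHz
d = 18961.4 km
FSPL = 32.44 + 20*log10(14820.0000) + 20*log10(18961.4)
FSPL = 32.44 + 83.4170 + 85.5574
FSPL = 201.4144 dB

201.4144 dB


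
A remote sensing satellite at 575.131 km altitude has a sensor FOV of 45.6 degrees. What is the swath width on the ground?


FOV = 45.6 deg = 0.7958701 rad
swath = 2 * alt * tan(FOV/2) = 2 * 575.131 * tan(0.3979351)
swath = 2 * 575.131 * 0.4203613
swath = 483.5256 km

483.5256 km


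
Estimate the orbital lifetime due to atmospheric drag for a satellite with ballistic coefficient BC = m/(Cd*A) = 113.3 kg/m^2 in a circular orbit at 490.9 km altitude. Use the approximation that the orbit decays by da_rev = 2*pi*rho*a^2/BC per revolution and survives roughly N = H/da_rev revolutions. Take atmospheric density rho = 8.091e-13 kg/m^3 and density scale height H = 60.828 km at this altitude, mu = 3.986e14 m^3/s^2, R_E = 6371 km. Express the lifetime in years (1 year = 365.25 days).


a = R_E + alt = 6861.9000 km = 6.8619e+06 m
da_rev = 2*pi*rho*a^2/BC = 2*pi*8.091e-13*(6.8619e+06)^2/113.3 = 2.112715 m per revolution
N = H/da_rev = 60828.0000 m / 2.112715 m = 28791.3884 revolutions
P = 2*pi*sqrt(a^3/mu) = 5656.8908 s
lifetime = N*P = 28791.3884 * 5656.8908 = 1.6286974e+08 s = 1885.0664 days
years = 1885.0664 / 365.25 = 5.1610 years

5.1610 years


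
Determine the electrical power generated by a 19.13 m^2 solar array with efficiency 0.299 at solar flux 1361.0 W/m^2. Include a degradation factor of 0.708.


P = area * eta * S * degradation
P = 19.13 * 0.299 * 1361.0 * 0.708
P = 5511.5981 W

5511.5981 W


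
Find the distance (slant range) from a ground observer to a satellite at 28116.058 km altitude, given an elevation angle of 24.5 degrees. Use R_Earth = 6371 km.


h = 28116.058 km, el = 24.5 deg
d = -R_E*sin(el) + sqrt((R_E*sin(el))^2 + 2*R_E*h + h^2)
d = -6371.0000*sin(0.4276057) + sqrt((6371.0000*0.4146932)^2 + 2*6371.0000*28116.058 + 28116.058^2)
d = 31354.2796 km

31354.2796 km


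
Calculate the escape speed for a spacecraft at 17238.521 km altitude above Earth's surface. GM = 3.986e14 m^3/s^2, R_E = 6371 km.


r = 6371.0 + 17238.521 = 23609.5210 km = 2.3609521e+07 m
v_esc = sqrt(2*mu/r) = sqrt(2*3.986e14 / 2.3609521e+07)
v_esc = 5810.8552 m/s = 5.8109 km/s

5.8109 km/s


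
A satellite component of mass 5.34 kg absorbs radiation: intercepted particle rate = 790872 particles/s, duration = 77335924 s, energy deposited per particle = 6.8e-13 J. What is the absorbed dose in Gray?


Total energy deposited = rate * time * E_per
  = 790872 * 77335924 * 6.8e-13 = 41.5907 J
Dose = E_total / mass = 41.5907 / 5.34
Dose = 7.7885 Gy

7.7885 Gy


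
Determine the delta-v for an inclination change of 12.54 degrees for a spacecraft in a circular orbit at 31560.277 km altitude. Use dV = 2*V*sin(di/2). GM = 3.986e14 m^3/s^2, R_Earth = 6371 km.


r = 37931.2770 km = 3.7931277e+07 m
V = sqrt(mu/r) = 3241.6783 m/s
di = 12.54 deg = 0.2188643 rad
dV = 2*V*sin(di/2) = 2*3241.6783*sin(0.1094321)
dV = 708.0724 m/s = 0.7080724 km/s

0.7081 km/s


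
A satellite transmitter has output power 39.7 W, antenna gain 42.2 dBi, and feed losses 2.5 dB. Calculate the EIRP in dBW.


Pt = 39.7 W = 15.9879 dBW
EIRP = Pt_dBW + Gt - losses = 15.9879 + 42.2 - 2.5 = 55.6879 dBW

55.6879 dBW


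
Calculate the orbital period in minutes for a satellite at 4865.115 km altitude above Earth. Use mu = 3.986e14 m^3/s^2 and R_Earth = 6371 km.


r = 11236.1150 km = 1.1236115e+07 m
T = 2*pi*sqrt(r^3/mu) = 2*pi*sqrt(1.4185627e+21 / 3.986e14)
T = 11853.1965 s = 197.5533 min

197.5533 minutes


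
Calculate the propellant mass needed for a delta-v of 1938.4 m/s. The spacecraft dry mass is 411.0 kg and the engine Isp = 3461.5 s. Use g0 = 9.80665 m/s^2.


ve = Isp * g0 = 3461.5 * 9.80665 = 33945.718975 m/s
mass ratio = exp(dv/ve) = exp(1938.4/33945.718975) = 1.05876478
m_prop = m_dry * (mr - 1) = 411.0 * (1.05876478 - 1)
m_prop = 24.1523 kg

24.1523 kg


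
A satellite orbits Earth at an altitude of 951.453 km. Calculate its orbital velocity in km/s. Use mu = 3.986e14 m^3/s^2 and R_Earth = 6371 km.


r = R_E + alt = 6371.0 + 951.453 = 7322.4530 km = 7.322453e+06 m
v = sqrt(mu/r) = sqrt(3.986e14 / 7.322453e+06) = 7378.0289 m/s = 7.3780 km/s

7.3780 km/s


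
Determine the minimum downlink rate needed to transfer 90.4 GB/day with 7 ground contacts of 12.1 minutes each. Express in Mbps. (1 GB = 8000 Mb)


total contact time = 7 * 12.1 * 60 = 5082.0000 s
data = 90.4 GB = 723200.0000 Mb
rate = 723200.0000 / 5082.0000 = 142.3062 Mbps

142.3062 Mbps


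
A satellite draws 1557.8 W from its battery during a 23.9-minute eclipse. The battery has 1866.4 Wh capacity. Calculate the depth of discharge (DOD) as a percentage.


E_used = P * t / 60 = 1557.8 * 23.9 / 60 = 620.5237 Wh
DOD = E_used / E_total * 100 = 620.5237 / 1866.4 * 100
DOD = 33.2471 %

33.2471 %


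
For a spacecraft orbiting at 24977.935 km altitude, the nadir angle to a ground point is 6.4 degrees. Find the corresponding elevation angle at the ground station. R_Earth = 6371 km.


r = R_E + alt = 31348.9350 km
Law of sines in the satellite / Earth-center / ground-point triangle:
  sin(nadir)/R_E = sin(90 + el)/r  =>  cos(el) = (r/R_E)*sin(nadir)
cos(el) = (31348.9350 / 6371.0000) * sin(6.4 deg) = 0.5484904
el = arccos(0.5484904) = 56.7365 deg
(Earth-central angle = 90 - nadir - el = 26.8635 deg)

56.7365 degrees


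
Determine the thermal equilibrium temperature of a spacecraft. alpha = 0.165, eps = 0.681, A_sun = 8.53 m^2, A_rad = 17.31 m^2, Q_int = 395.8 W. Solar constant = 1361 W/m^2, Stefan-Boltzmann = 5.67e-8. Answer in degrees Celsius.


Numerator = alpha*S*A_sun + Q_int = 0.165*1361*8.53 + 395.8 = 2311.3394 W
Denominator = eps*sigma*A_rad = 0.681*5.67e-8*17.31 = 6.6838584e-07 W/K^4
T^4 = 3.4580916e+09 K^4
T = 242.4985 K = -30.6515 C

-30.6515 degrees Celsius


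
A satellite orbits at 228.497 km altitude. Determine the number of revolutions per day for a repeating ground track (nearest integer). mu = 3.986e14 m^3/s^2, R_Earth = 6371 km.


r = 6.599497e+06 m
T = 2*pi*sqrt(r^3/mu) = 5335.5289 s = 88.9255 min
revs/day = 1440 / 88.9255 = 16.1933
Rounded: 16 revolutions per day

16 revolutions per day


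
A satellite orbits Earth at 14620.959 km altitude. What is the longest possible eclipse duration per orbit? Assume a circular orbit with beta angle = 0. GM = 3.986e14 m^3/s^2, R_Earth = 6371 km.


r = 20991.9590 km
T = 504.4747 min
Eclipse fraction = arcsin(R_E/r)/pi = arcsin(6371.0000/20991.9590)/pi
= arcsin(0.3034972)/pi = 0.09815429
Eclipse duration = 0.09815429 * 504.4747 = 49.5164 min

49.5164 minutes


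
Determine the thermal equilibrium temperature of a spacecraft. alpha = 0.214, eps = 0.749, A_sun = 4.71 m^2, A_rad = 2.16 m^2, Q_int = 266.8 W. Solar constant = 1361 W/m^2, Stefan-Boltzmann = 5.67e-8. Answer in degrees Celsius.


Numerator = alpha*S*A_sun + Q_int = 0.214*1361*4.71 + 266.8 = 1638.6063 W
Denominator = eps*sigma*A_rad = 0.749*5.67e-8*2.16 = 9.1731528e-08 W/K^4
T^4 = 1.7863066e+10 K^4
T = 365.5855 K = 92.4355 C

92.4355 degrees Celsius


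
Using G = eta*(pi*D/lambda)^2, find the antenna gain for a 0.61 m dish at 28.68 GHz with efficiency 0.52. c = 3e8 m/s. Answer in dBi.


lambda = c/f = 3e8 / 2.868e+10 = 0.01046025 m
G = eta*(pi*D/lambda)^2 = 0.52*(pi*0.61/0.01046025)^2
G = 17453.3398 (linear)
G = 10*log10(17453.3398) = 42.4188 dBi

42.4188 dBi


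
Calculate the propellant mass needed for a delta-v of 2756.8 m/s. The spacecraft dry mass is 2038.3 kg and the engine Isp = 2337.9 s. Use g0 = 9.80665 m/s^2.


ve = Isp * g0 = 2337.9 * 9.80665 = 22926.967035 m/s
mass ratio = exp(dv/ve) = exp(2756.8/22926.967035) = 1.12777051
m_prop = m_dry * (mr - 1) = 2038.3 * (1.12777051 - 1)
m_prop = 260.4346 kg

260.4346 kg


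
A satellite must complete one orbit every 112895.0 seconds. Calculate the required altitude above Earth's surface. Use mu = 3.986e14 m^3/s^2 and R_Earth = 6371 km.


T = 112895.0 s
r = (mu*T^2/(4*pi^2))^(1/3) = (3.986e14 * 112895.0^2 / (4*pi^2))^(1/3)
r = 5.0486546e+07 m = 50486.5458 km
alt = r - R_E = 50486.5458 - 6371 = 44115.5458 km

44115.5458 km


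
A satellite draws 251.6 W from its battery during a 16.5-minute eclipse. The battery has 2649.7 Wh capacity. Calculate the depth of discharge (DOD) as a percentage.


E_used = P * t / 60 = 251.6 * 16.5 / 60 = 69.1900 Wh
DOD = E_used / E_total * 100 = 69.1900 / 2649.7 * 100
DOD = 2.6112 %

2.6112 %


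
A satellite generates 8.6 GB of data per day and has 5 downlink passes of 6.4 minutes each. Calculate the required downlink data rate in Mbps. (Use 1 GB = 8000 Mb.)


total contact time = 5 * 6.4 * 60 = 1920.0000 s
data = 8.6 GB = 68800.0000 Mb
rate = 68800.0000 / 1920.0000 = 35.8333 Mbps

35.8333 Mbps


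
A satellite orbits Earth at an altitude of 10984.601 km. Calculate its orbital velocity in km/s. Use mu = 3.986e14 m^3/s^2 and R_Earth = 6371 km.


r = R_E + alt = 6371.0 + 10984.601 = 17355.6010 km = 1.7355601e+07 m
v = sqrt(mu/r) = sqrt(3.986e14 / 1.7355601e+07) = 4792.3532 m/s = 4.7924 km/s

4.7924 km/s


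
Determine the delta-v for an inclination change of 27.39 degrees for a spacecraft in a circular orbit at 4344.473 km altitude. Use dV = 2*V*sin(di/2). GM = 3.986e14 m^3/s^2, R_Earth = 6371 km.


r = 10715.4730 km = 1.0715473e+07 m
V = sqrt(mu/r) = 6099.0610 m/s
di = 27.39 deg = 0.4780457 rad
dV = 2*V*sin(di/2) = 2*6099.0610*sin(0.2390228)
dV = 2887.9464 m/s = 2.8879 km/s

2.8879 km/s


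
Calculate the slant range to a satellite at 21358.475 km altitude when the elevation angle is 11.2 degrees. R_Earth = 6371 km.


h = 21358.475 km, el = 11.2 deg
d = -R_E*sin(el) + sqrt((R_E*sin(el))^2 + 2*R_E*h + h^2)
d = -6371.0000*sin(0.1954769) + sqrt((6371.0000*0.1942344)^2 + 2*6371.0000*21358.475 + 21358.475^2)
d = 25778.5554 km

25778.5554 km


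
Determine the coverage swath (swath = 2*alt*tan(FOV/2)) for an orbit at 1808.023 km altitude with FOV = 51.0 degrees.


FOV = 51.0 deg = 0.8901179 rad
swath = 2 * alt * tan(FOV/2) = 2 * 1808.023 * tan(0.445059)
swath = 2 * 1808.023 * 0.4769755
swath = 1724.7655 km

1724.7655 km


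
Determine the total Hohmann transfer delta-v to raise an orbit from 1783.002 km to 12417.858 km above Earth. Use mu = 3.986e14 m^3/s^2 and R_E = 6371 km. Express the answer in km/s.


r1 = 8154.0020 km = 8.154002e+06 m
r2 = 18788.8580 km = 1.8788858e+07 m
dv1 = sqrt(mu/r1)*(sqrt(2*r2/(r1+r2)) - 1) = 1265.3744 m/s
dv2 = sqrt(mu/r2)*(1 - sqrt(2*r1/(r1+r2))) = 1022.5277 m/s
total dv = |dv1| + |dv2| = 1265.3744 + 1022.5277 = 2287.9021 m/s = 2.2879 km/s

2.2879 km/s


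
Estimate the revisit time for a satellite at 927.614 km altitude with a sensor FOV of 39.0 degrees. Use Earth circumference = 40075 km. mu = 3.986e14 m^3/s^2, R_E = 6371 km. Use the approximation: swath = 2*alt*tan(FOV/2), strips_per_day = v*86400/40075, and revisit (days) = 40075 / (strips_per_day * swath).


swath = 2*927.614*tan(0.3403392) = 656.9707 km
v = sqrt(mu/r) = 7390.0682 m/s = 7.3901 km/s
strips/day = v*86400/40075 = 7.3901*86400/40075 = 15.9327
coverage/day = strips * swath = 15.9327 * 656.9707 = 10467.2996 km
revisit = 40075 / 10467.2996 = 3.8286 days

3.8286 days


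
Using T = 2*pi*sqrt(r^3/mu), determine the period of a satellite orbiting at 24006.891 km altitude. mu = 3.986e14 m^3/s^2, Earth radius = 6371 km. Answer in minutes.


r = 30377.8910 km = 3.0377891e+07 m
T = 2*pi*sqrt(r^3/mu) = 2*pi*sqrt(2.8033212e+22 / 3.986e14)
T = 52692.3600 s = 878.2060 min

878.2060 minutes


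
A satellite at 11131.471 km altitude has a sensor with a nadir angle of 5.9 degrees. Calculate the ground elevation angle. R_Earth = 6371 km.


r = R_E + alt = 17502.4710 km
Law of sines in the satellite / Earth-center / ground-point triangle:
  sin(nadir)/R_E = sin(90 + el)/r  =>  cos(el) = (r/R_E)*sin(nadir)
cos(el) = (17502.4710 / 6371.0000) * sin(5.9 deg) = 0.2823926
el = arccos(0.2823926) = 73.5969 deg
(Earth-central angle = 90 - nadir - el = 10.5031 deg)

73.5969 degrees


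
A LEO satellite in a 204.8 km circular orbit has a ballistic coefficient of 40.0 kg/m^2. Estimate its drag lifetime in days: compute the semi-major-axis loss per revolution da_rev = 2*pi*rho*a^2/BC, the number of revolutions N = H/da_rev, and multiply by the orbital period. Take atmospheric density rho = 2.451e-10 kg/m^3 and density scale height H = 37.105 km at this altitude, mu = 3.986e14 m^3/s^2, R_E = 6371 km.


a = R_E + alt = 6575.8000 km = 6.5758e+06 m
da_rev = 2*pi*rho*a^2/BC = 2*pi*2.451e-10*(6.5758e+06)^2/40.0 = 1664.793532 m per revolution
N = H/da_rev = 37105.0000 m / 1664.793532 m = 22.2880 revolutions
P = 2*pi*sqrt(a^3/mu) = 5306.8170 s
lifetime = N*P = 22.2880 * 5306.8170 = 118278.5988 s = 1.3690 days

1.3690 days


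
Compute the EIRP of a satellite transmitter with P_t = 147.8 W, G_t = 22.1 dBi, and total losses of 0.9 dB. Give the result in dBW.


Pt = 147.8 W = 21.6967 dBW
EIRP = Pt_dBW + Gt - losses = 21.6967 + 22.1 - 0.9 = 42.8967 dBW

42.8967 dBW


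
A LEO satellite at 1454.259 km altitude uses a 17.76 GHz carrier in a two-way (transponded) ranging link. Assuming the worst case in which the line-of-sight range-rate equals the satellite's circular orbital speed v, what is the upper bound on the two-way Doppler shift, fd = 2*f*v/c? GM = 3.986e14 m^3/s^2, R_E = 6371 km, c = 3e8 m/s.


r = 7.825259e+06 m
v = sqrt(mu/r) = 7137.0590 m/s (worst-case radial velocity)
f = 17.76 GHz = 1.776e+10 Hz
fd = 2*f*v/c = 2*1.776e+10*7137.0590/3.0e+08
fd = 845027.7853 Hz

845027.7853 Hz


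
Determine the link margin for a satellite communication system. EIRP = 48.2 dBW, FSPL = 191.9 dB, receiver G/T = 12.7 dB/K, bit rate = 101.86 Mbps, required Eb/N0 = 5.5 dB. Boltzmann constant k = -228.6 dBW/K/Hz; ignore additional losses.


C/N0 = EIRP - FSPL + G/T - k = 48.2 - 191.9 + 12.7 - (-228.6)
C/N0 = 97.6000 dB-Hz
R_b = 101.86 Mbps = 1.0186e+08 bps -> 10*log10(R_b) = 80.0800 dB-Hz
Eb/N0 = C/N0 - 10*log10(R_b) = 97.6000 - 80.0800 = 17.5200 dB
Margin = Eb/N0 - Eb/N0_req = 17.5200 - 5.5 = 12.0200 dB (link closes)

12.0200 dB


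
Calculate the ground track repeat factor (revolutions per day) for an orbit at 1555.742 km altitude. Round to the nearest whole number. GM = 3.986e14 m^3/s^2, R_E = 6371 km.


r = 7.926742e+06 m
T = 2*pi*sqrt(r^3/mu) = 7023.4955 s = 117.0583 min
revs/day = 1440 / 117.0583 = 12.3016
Rounded: 12 revolutions per day

12 revolutions per day


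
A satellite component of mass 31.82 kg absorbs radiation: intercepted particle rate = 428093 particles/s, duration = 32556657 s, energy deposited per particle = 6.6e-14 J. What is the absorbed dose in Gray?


Total energy deposited = rate * time * E_per
  = 428093 * 32556657 * 6.6e-14 = 0.9198603 J
Dose = E_total / mass = 0.9198603 / 31.82
Dose = 0.02890824 Gy

0.0289 Gy


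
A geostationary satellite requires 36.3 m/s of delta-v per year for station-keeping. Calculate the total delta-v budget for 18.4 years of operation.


dV = rate * years = 36.3 * 18.4
dV = 667.9200 m/s

667.9200 m/s


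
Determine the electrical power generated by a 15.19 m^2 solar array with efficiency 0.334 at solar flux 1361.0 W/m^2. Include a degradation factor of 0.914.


P = area * eta * S * degradation
P = 15.19 * 0.334 * 1361.0 * 0.914
P = 6311.1509 W

6311.1509 W


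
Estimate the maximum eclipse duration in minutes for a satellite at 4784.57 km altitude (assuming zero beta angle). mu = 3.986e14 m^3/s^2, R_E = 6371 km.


r = 11155.5700 km
T = 195.4329 min
Eclipse fraction = arcsin(R_E/r)/pi = arcsin(6371.0000/11155.5700)/pi
= arcsin(0.5711048)/pi = 0.193485
Eclipse duration = 0.193485 * 195.4329 = 37.8133 min

37.8133 minutes


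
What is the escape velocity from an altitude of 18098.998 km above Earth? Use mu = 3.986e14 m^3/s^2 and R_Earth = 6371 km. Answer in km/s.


r = 6371.0 + 18098.998 = 24469.9980 km = 2.4469998e+07 m
v_esc = sqrt(2*mu/r) = sqrt(2*3.986e14 / 2.4469998e+07)
v_esc = 5707.7728 m/s = 5.7078 km/s

5.7078 km/s


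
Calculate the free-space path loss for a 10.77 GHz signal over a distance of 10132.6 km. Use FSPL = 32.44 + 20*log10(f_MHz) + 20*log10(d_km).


f = 10.77 GHz = 10770.0000 MHz
d = 10132.6 km
FSPL = 32.44 + 20*log10(10770.0000) + 20*log10(10132.6)
FSPL = 32.44 + 80.6443 + 80.1144
FSPL = 193.1987 dB

193.1987 dB


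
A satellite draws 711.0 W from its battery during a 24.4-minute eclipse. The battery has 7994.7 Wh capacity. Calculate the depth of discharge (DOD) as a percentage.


E_used = P * t / 60 = 711.0 * 24.4 / 60 = 289.1400 Wh
DOD = E_used / E_total * 100 = 289.1400 / 7994.7 * 100
DOD = 3.6166 %

3.6166 %


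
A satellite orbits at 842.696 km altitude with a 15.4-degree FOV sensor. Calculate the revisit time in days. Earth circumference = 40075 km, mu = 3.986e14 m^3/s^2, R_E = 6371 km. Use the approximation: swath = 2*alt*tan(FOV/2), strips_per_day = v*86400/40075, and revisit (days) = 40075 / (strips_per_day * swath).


swath = 2*842.696*tan(0.1343904) = 227.8739 km
v = sqrt(mu/r) = 7433.4381 m/s = 7.4334 km/s
strips/day = v*86400/40075 = 7.4334*86400/40075 = 16.0262
coverage/day = strips * swath = 16.0262 * 227.8739 = 3651.9481 km
revisit = 40075 / 3651.9481 = 10.9736 days

10.9736 days


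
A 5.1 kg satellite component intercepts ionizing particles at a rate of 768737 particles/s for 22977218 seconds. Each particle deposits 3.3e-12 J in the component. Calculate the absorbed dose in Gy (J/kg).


Total energy deposited = rate * time * E_per
  = 768737 * 22977218 * 3.3e-12 = 58.2893 J
Dose = E_total / mass = 58.2893 / 5.1
Dose = 11.4293 Gy

11.4293 Gy


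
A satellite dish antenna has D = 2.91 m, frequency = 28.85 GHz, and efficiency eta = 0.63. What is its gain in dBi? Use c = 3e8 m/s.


lambda = c/f = 3e8 / 2.885e+10 = 0.01039861 m
G = eta*(pi*D/lambda)^2 = 0.63*(pi*2.91/0.01039861)^2
G = 486939.9405 (linear)
G = 10*log10(486939.9405) = 56.8748 dBi

56.8748 dBi


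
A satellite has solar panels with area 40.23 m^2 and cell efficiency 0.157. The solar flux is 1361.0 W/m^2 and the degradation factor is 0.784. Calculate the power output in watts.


P = area * eta * S * degradation
P = 40.23 * 0.157 * 1361.0 * 0.784
P = 6739.4410 W

6739.4410 W


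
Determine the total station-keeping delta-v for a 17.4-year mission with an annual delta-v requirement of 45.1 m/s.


dV = rate * years = 45.1 * 17.4
dV = 784.7400 m/s

784.7400 m/s


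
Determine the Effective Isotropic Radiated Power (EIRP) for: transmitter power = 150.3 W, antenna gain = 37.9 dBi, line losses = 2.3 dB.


Pt = 150.3 W = 21.7696 dBW
EIRP = Pt_dBW + Gt - losses = 21.7696 + 37.9 - 2.3 = 57.3696 dBW

57.3696 dBW


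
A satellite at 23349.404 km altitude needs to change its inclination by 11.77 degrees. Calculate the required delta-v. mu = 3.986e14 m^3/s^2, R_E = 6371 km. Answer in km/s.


r = 29720.4040 km = 2.9720404e+07 m
V = sqrt(mu/r) = 3662.1935 m/s
di = 11.77 deg = 0.2054253 rad
dV = 2*V*sin(di/2) = 2*3662.1935*sin(0.1027126)
dV = 750.9849 m/s = 0.7509849 km/s

0.7510 km/s


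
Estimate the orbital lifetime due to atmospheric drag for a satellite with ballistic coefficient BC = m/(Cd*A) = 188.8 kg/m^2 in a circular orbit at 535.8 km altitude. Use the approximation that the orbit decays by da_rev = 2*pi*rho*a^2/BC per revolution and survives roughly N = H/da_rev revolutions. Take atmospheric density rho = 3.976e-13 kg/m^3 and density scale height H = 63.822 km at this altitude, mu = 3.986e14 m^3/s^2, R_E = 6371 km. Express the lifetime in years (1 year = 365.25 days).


a = R_E + alt = 6906.8000 km = 6.9068e+06 m
da_rev = 2*pi*rho*a^2/BC = 2*pi*3.976e-13*(6.9068e+06)^2/188.8 = 0.631216023 m per revolution
N = H/da_rev = 63822.0000 m / 0.631216023 m = 101109.6006 revolutions
P = 2*pi*sqrt(a^3/mu) = 5712.5043 s
lifetime = N*P = 101109.6006 * 5712.5043 = 5.7758903e+08 s = 6685.0582 days
years = 6685.0582 / 365.25 = 18.3027 years

18.3027 years


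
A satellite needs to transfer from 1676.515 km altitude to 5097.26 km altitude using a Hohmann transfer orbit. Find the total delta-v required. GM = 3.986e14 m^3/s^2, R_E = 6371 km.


r1 = 8047.5150 km = 8.047515e+06 m
r2 = 11468.2600 km = 1.146826e+07 m
dv1 = sqrt(mu/r1)*(sqrt(2*r2/(r1+r2)) - 1) = 591.9068 m/s
dv2 = sqrt(mu/r2)*(1 - sqrt(2*r1/(r1+r2))) = 541.5574 m/s
total dv = |dv1| + |dv2| = 591.9068 + 541.5574 = 1133.4641 m/s = 1.1335 km/s

1.1335 km/s


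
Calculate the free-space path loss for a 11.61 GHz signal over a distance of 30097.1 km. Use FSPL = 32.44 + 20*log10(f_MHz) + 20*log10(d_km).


f = 11.61 GHz = 11610.0000 MHz
d = 30097.1 km
FSPL = 32.44 + 20*log10(11610.0000) + 20*log10(30097.1)
FSPL = 32.44 + 81.2966 + 89.5705
FSPL = 203.3071 dB

203.3071 dB


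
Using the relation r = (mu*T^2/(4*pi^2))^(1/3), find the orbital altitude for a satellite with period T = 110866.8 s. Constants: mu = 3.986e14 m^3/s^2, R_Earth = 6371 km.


T = 110866.8 s
r = (mu*T^2/(4*pi^2))^(1/3) = (3.986e14 * 110866.8^2 / (4*pi^2))^(1/3)
r = 4.9880048e+07 m = 49880.0478 km
alt = r - R_E = 49880.0478 - 6371 = 43509.0478 km

43509.0478 km


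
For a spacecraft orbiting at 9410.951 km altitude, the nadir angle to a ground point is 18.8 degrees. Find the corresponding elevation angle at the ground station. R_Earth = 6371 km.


r = R_E + alt = 15781.9510 km
Law of sines in the satellite / Earth-center / ground-point triangle:
  sin(nadir)/R_E = sin(90 + el)/r  =>  cos(el) = (r/R_E)*sin(nadir)
cos(el) = (15781.9510 / 6371.0000) * sin(18.8 deg) = 0.7983019
el = arccos(0.7983019) = 37.0317 deg
(Earth-central angle = 90 - nadir - el = 34.1683 deg)

37.0317 degrees


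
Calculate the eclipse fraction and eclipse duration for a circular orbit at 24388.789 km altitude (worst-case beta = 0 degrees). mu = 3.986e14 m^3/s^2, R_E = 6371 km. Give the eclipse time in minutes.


r = 30759.7890 km
T = 894.8186 min
Eclipse fraction = arcsin(R_E/r)/pi = arcsin(6371.0000/30759.7890)/pi
= arcsin(0.2071211)/pi = 0.0664094
Eclipse duration = 0.0664094 * 894.8186 = 59.4244 min

59.4244 minutes


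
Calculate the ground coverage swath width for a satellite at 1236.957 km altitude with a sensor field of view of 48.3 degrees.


FOV = 48.3 deg = 0.842994 rad
swath = 2 * alt * tan(FOV/2) = 2 * 1236.957 * tan(0.421497)
swath = 2 * 1236.957 * 0.4483693
swath = 1109.2271 km

1109.2271 km


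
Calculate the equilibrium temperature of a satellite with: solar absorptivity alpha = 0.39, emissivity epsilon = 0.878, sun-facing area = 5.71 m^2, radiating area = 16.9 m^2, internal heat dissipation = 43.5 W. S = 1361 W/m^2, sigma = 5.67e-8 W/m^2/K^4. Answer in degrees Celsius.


Numerator = alpha*S*A_sun + Q_int = 0.39*1361*5.71 + 43.5 = 3074.3109 W
Denominator = eps*sigma*A_rad = 0.878*5.67e-8*16.9 = 8.4132594e-07 W/K^4
T^4 = 3.6541259e+09 K^4
T = 245.8645 K = -27.2855 C

-27.2855 degrees Celsius


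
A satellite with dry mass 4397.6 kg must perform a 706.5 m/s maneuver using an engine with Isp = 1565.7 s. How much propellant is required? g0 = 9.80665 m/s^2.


ve = Isp * g0 = 1565.7 * 9.80665 = 15354.271905 m/s
mass ratio = exp(dv/ve) = exp(706.5/15354.271905) = 1.04708829
m_prop = m_dry * (mr - 1) = 4397.6 * (1.04708829 - 1)
m_prop = 207.0755 kg

207.0755 kg


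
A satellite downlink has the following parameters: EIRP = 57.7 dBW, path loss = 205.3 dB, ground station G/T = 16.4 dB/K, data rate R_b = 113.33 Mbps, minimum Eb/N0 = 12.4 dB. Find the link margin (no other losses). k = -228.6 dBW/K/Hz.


C/N0 = EIRP - FSPL + G/T - k = 57.7 - 205.3 + 16.4 - (-228.6)
C/N0 = 97.4000 dB-Hz
R_b = 113.33 Mbps = 1.1333e+08 bps -> 10*log10(R_b) = 80.5434 dB-Hz
Eb/N0 = C/N0 - 10*log10(R_b) = 97.4000 - 80.5434 = 16.8566 dB
Margin = Eb/N0 - Eb/N0_req = 16.8566 - 12.4 = 4.4566 dB (link closes)

4.4566 dB


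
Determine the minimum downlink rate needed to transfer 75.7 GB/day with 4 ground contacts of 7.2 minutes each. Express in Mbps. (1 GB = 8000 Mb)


total contact time = 4 * 7.2 * 60 = 1728.0000 s
data = 75.7 GB = 605600.0000 Mb
rate = 605600.0000 / 1728.0000 = 350.4630 Mbps

350.4630 Mbps


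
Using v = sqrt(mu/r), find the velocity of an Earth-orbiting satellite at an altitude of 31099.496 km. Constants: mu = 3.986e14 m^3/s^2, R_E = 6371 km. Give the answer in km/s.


r = R_E + alt = 6371.0 + 31099.496 = 37470.4960 km = 3.7470496e+07 m
v = sqrt(mu/r) = sqrt(3.986e14 / 3.7470496e+07) = 3261.5491 m/s = 3.2615 km/s

3.2615 km/s


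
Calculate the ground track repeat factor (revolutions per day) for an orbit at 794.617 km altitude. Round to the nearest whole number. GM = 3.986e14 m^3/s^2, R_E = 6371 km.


r = 7.165617e+06 m
T = 2*pi*sqrt(r^3/mu) = 6036.5890 s = 100.6098 min
revs/day = 1440 / 100.6098 = 14.3127
Rounded: 14 revolutions per day

14 revolutions per day


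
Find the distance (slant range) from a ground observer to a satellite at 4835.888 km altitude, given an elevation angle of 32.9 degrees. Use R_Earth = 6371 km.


h = 4835.888 km, el = 32.9 deg
d = -R_E*sin(el) + sqrt((R_E*sin(el))^2 + 2*R_E*h + h^2)
d = -6371.0000*sin(0.5742133) + sqrt((6371.0000*0.5431744)^2 + 2*6371.0000*4835.888 + 4835.888^2)
d = 6387.2883 km

6387.2883 km


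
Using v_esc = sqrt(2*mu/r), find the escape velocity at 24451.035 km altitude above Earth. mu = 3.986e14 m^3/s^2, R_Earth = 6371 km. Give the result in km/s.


r = 6371.0 + 24451.035 = 30822.0350 km = 3.0822035e+07 m
v_esc = sqrt(2*mu/r) = sqrt(2*3.986e14 / 3.0822035e+07)
v_esc = 5085.7264 m/s = 5.0857 km/s

5.0857 km/s


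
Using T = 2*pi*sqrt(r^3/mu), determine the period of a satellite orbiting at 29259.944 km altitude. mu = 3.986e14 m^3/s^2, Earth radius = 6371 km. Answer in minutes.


r = 35630.9440 km = 3.5630944e+07 m
T = 2*pi*sqrt(r^3/mu) = 2*pi*sqrt(4.523577e+22 / 3.986e14)
T = 66934.8376 s = 1115.5806 min

1115.5806 minutes


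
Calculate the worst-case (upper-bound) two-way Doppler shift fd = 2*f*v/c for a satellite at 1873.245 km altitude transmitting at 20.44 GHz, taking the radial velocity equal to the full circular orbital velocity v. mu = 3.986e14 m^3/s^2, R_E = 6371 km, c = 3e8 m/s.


r = 8.244245e+06 m
v = sqrt(mu/r) = 6953.3358 m/s (worst-case radial velocity)
f = 20.44 GHz = 2.044e+10 Hz
fd = 2*f*v/c = 2*2.044e+10*6953.3358/3.0e+08
fd = 947507.8895 Hz

947507.8895 Hz


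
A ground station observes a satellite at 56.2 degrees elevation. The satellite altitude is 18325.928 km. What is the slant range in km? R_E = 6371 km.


h = 18325.928 km, el = 56.2 deg
d = -R_E*sin(el) + sqrt((R_E*sin(el))^2 + 2*R_E*h + h^2)
d = -6371.0000*sin(0.980875) + sqrt((6371.0000*0.8309845)^2 + 2*6371.0000*18325.928 + 18325.928^2)
d = 19147.0988 km

19147.0988 km


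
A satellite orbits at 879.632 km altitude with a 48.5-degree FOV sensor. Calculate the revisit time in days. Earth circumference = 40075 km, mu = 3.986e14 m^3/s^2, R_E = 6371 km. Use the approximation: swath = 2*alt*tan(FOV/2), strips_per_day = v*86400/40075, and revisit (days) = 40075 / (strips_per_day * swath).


swath = 2*879.632*tan(0.4232423) = 792.4906 km
v = sqrt(mu/r) = 7414.4803 m/s = 7.4145 km/s
strips/day = v*86400/40075 = 7.4145*86400/40075 = 15.9853
coverage/day = strips * swath = 15.9853 * 792.4906 = 12668.2047 km
revisit = 40075 / 12668.2047 = 3.1634 days

3.1634 days


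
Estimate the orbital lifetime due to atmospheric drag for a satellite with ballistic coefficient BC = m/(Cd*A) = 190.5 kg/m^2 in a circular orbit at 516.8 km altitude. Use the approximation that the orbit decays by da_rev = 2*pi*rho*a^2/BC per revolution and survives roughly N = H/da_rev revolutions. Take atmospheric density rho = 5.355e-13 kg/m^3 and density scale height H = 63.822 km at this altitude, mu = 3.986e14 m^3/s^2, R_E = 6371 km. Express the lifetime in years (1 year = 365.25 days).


a = R_E + alt = 6887.8000 km = 6.8878e+06 m
da_rev = 2*pi*rho*a^2/BC = 2*pi*5.355e-13*(6.8878e+06)^2/190.5 = 0.837925524 m per revolution
N = H/da_rev = 63822.0000 m / 0.837925524 m = 76166.6737 revolutions
P = 2*pi*sqrt(a^3/mu) = 5688.9486 s
lifetime = N*P = 76166.6737 * 5688.9486 = 4.333083e+08 s = 5015.1423 days
years = 5015.1423 / 365.25 = 13.7307 years

13.7307 years


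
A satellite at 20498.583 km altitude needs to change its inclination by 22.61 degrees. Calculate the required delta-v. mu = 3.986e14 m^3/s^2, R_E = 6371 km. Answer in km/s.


r = 26869.5830 km = 2.6869583e+07 m
V = sqrt(mu/r) = 3851.5734 m/s
di = 22.61 deg = 0.3946189 rad
dV = 2*V*sin(di/2) = 2*3851.5734*sin(0.1973095)
dV = 1510.0611 m/s = 1.5101 km/s

1.5101 km/s


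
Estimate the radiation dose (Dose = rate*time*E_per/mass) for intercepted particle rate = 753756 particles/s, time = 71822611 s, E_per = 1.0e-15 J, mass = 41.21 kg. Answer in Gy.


Total energy deposited = rate * time * E_per
  = 753756 * 71822611 * 1.0e-15 = 0.05413672 J
Dose = E_total / mass = 0.05413672 / 41.21
Dose = 0.001313679 Gy

0.0013 Gy


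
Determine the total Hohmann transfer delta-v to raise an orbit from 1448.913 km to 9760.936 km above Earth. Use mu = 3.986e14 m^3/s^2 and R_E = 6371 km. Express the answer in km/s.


r1 = 7819.9130 km = 7.819913e+06 m
r2 = 16131.9360 km = 1.6131936e+07 m
dv1 = sqrt(mu/r1)*(sqrt(2*r2/(r1+r2)) - 1) = 1146.7208 m/s
dv2 = sqrt(mu/r2)*(1 - sqrt(2*r1/(r1+r2))) = 954.0673 m/s
total dv = |dv1| + |dv2| = 1146.7208 + 954.0673 = 2100.7881 m/s = 2.1008 km/s

2.1008 km/s


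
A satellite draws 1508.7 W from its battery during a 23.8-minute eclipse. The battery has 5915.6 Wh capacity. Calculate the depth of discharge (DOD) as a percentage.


E_used = P * t / 60 = 1508.7 * 23.8 / 60 = 598.4510 Wh
DOD = E_used / E_total * 100 = 598.4510 / 5915.6 * 100
DOD = 10.1165 %

10.1165 %


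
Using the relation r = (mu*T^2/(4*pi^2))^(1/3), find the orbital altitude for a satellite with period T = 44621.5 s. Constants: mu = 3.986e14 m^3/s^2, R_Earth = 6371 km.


T = 44621.5 s
r = (mu*T^2/(4*pi^2))^(1/3) = (3.986e14 * 44621.5^2 / (4*pi^2))^(1/3)
r = 2.7190799e+07 m = 27190.7986 km
alt = r - R_E = 27190.7986 - 6371 = 20819.7986 km

20819.7986 km


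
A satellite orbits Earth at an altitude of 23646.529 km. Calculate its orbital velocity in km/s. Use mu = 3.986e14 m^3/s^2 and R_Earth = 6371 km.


r = R_E + alt = 6371.0 + 23646.529 = 30017.5290 km = 3.0017529e+07 m
v = sqrt(mu/r) = sqrt(3.986e14 / 3.0017529e+07) = 3644.0236 m/s = 3.6440 km/s

3.6440 km/s


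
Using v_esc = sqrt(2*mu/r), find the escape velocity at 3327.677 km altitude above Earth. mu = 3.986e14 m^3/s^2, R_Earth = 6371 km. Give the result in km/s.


r = 6371.0 + 3327.677 = 9698.6770 km = 9.698677e+06 m
v_esc = sqrt(2*mu/r) = sqrt(2*3.986e14 / 9.698677e+06)
v_esc = 9066.2439 m/s = 9.0662 km/s

9.0662 km/s


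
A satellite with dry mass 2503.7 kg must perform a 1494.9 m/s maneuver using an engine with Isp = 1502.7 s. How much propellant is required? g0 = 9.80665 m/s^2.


ve = Isp * g0 = 1502.7 * 9.80665 = 14736.452955 m/s
mass ratio = exp(dv/ve) = exp(1494.9/14736.452955) = 1.10676608
m_prop = m_dry * (mr - 1) = 2503.7 * (1.10676608 - 1)
m_prop = 267.3102 kg

267.3102 kg


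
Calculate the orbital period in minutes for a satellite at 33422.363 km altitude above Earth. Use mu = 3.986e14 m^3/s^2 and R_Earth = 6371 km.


r = 39793.3630 km = 3.9793363e+07 m
T = 2*pi*sqrt(r^3/mu) = 2*pi*sqrt(6.3013257e+22 / 3.986e14)
T = 79000.0173 s = 1316.6670 min

1316.6670 minutes


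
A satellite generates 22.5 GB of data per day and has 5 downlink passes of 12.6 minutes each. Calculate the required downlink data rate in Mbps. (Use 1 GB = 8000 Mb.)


total contact time = 5 * 12.6 * 60 = 3780.0000 s
data = 22.5 GB = 180000.0000 Mb
rate = 180000.0000 / 3780.0000 = 47.6190 Mbps

47.6190 Mbps


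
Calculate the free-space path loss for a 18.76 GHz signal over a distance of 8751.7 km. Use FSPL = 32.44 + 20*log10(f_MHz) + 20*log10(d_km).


f = 18.76 GHz = 18760.0000 MHz
d = 8751.7 km
FSPL = 32.44 + 20*log10(18760.0000) + 20*log10(8751.7)
FSPL = 32.44 + 85.4647 + 78.8418
FSPL = 196.7465 dB

196.7465 dB


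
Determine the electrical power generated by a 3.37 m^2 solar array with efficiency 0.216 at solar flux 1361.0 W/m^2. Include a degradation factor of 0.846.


P = area * eta * S * degradation
P = 3.37 * 0.216 * 1361.0 * 0.846
P = 838.1315 W

838.1315 W


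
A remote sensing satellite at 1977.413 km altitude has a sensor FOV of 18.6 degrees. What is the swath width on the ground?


FOV = 18.6 deg = 0.3246312 rad
swath = 2 * alt * tan(FOV/2) = 2 * 1977.413 * tan(0.1623156)
swath = 2 * 1977.413 * 0.1637563
swath = 647.6276 km

647.6276 km


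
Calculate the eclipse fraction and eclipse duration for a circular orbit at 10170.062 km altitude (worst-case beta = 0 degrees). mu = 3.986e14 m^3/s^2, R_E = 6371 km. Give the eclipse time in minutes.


r = 16541.0620 km
T = 352.8621 min
Eclipse fraction = arcsin(R_E/r)/pi = arcsin(6371.0000/16541.0620)/pi
= arcsin(0.3851627)/pi = 0.1258547
Eclipse duration = 0.1258547 * 352.8621 = 44.4093 min

44.4093 minutes


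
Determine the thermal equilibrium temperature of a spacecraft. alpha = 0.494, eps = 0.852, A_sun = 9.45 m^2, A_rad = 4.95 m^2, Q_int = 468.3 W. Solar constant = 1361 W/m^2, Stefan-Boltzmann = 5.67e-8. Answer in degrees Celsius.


Numerator = alpha*S*A_sun + Q_int = 0.494*1361*9.45 + 468.3 = 6821.8563 W
Denominator = eps*sigma*A_rad = 0.852*5.67e-8*4.95 = 2.3912658e-07 W/K^4
T^4 = 2.8528223e+10 K^4
T = 410.9781 K = 137.8281 C

137.8281 degrees Celsius


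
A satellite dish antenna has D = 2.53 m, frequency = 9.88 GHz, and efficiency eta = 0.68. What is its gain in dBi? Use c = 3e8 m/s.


lambda = c/f = 3e8 / 9.88e+09 = 0.03036437 m
G = eta*(pi*D/lambda)^2 = 0.68*(pi*2.53/0.03036437)^2
G = 46593.0435 (linear)
G = 10*log10(46593.0435) = 46.6832 dBi

46.6832 dBi


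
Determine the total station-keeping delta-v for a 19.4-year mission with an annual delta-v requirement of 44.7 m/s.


dV = rate * years = 44.7 * 19.4
dV = 867.1800 m/s

867.1800 m/s


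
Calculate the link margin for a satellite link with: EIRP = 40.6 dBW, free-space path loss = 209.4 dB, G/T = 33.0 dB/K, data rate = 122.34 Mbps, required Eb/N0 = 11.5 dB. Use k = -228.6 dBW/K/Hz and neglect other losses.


C/N0 = EIRP - FSPL + G/T - k = 40.6 - 209.4 + 33.0 - (-228.6)
C/N0 = 92.8000 dB-Hz
R_b = 122.34 Mbps = 1.2234e+08 bps -> 10*log10(R_b) = 80.8757 dB-Hz
Eb/N0 = C/N0 - 10*log10(R_b) = 92.8000 - 80.8757 = 11.9243 dB
Margin = Eb/N0 - Eb/N0_req = 11.9243 - 11.5 = 0.4243152 dB (link closes)

0.4243 dB


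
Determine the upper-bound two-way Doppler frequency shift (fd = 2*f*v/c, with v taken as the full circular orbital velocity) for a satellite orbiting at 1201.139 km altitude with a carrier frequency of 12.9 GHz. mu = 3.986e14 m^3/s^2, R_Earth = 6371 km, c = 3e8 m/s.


r = 7.572139e+06 m
v = sqrt(mu/r) = 7255.3665 m/s (worst-case radial velocity)
f = 12.9 GHz = 1.29e+10 Hz
fd = 2*f*v/c = 2*1.29e+10*7255.3665/3.0e+08
fd = 623961.5232 Hz

623961.5232 Hz


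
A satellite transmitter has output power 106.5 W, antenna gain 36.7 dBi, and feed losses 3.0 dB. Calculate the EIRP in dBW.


Pt = 106.5 W = 20.2735 dBW
EIRP = Pt_dBW + Gt - losses = 20.2735 + 36.7 - 3.0 = 53.9735 dBW

53.9735 dBW


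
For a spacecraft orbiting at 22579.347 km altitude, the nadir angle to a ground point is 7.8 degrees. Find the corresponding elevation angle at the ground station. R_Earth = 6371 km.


r = R_E + alt = 28950.3470 km
Law of sines in the satellite / Earth-center / ground-point triangle:
  sin(nadir)/R_E = sin(90 + el)/r  =>  cos(el) = (r/R_E)*sin(nadir)
cos(el) = (28950.3470 / 6371.0000) * sin(7.8 deg) = 0.6167027
el = arccos(0.6167027) = 51.9243 deg
(Earth-central angle = 90 - nadir - el = 30.2757 deg)

51.9243 degrees


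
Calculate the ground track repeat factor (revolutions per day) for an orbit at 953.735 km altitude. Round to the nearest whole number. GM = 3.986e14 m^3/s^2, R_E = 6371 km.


r = 7.324735e+06 m
T = 2*pi*sqrt(r^3/mu) = 6238.7717 s = 103.9795 min
revs/day = 1440 / 103.9795 = 13.8489
Rounded: 14 revolutions per day

14 revolutions per day


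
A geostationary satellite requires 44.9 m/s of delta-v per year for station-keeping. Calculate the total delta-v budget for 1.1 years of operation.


dV = rate * years = 44.9 * 1.1
dV = 49.3900 m/s

49.3900 m/s


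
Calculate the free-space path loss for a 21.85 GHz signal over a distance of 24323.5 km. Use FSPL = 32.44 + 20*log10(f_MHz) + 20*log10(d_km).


f = 21.85 GHz = 21850.0000 MHz
d = 24323.5 km
FSPL = 32.44 + 20*log10(21850.0000) + 20*log10(24323.5)
FSPL = 32.44 + 86.7890 + 87.7205
FSPL = 206.9496 dB

206.9496 dB


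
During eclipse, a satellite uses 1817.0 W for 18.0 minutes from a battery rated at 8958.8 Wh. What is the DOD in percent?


E_used = P * t / 60 = 1817.0 * 18.0 / 60 = 545.1000 Wh
DOD = E_used / E_total * 100 = 545.1000 / 8958.8 * 100
DOD = 6.0845 %

6.0845 %


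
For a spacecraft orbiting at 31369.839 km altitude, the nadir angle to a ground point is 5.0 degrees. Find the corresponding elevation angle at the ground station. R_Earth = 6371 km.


r = R_E + alt = 37740.8390 km
Law of sines in the satellite / Earth-center / ground-point triangle:
  sin(nadir)/R_E = sin(90 + el)/r  =>  cos(el) = (r/R_E)*sin(nadir)
cos(el) = (37740.8390 / 6371.0000) * sin(5.0 deg) = 0.5162974
el = arccos(0.5162974) = 58.9158 deg
(Earth-central angle = 90 - nadir - el = 26.0842 deg)

58.9158 degrees


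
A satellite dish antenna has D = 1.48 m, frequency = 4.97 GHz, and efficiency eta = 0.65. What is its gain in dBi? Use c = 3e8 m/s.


lambda = c/f = 3e8 / 4.97e+09 = 0.06036217 m
G = eta*(pi*D/lambda)^2 = 0.65*(pi*1.48/0.06036217)^2
G = 3856.6196 (linear)
G = 10*log10(3856.6196) = 35.8621 dBi

35.8621 dBi


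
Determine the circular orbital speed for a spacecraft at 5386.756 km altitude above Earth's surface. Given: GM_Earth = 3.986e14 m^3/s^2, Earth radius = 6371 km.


r = R_E + alt = 6371.0 + 5386.756 = 11757.7560 km = 1.1757756e+07 m
v = sqrt(mu/r) = sqrt(3.986e14 / 1.1757756e+07) = 5822.4588 m/s = 5.8225 km/s

5.8225 km/s


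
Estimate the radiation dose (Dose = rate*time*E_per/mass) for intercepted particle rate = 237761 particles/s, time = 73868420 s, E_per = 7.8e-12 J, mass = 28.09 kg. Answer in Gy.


Total energy deposited = rate * time * E_per
  = 237761 * 73868420 * 7.8e-12 = 136.9916 J
Dose = E_total / mass = 136.9916 / 28.09
Dose = 4.8769 Gy

4.8769 Gy


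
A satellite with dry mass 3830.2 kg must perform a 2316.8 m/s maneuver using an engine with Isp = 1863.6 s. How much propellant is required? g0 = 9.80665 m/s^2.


ve = Isp * g0 = 1863.6 * 9.80665 = 18275.672940 m/s
mass ratio = exp(dv/ve) = exp(2316.8/18275.672940) = 1.13515546
m_prop = m_dry * (mr - 1) = 3830.2 * (1.13515546 - 1)
m_prop = 517.6725 kg

517.6725 kg


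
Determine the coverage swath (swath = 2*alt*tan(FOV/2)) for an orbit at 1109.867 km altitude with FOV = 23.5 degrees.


FOV = 23.5 deg = 0.4101524 rad
swath = 2 * alt * tan(FOV/2) = 2 * 1109.867 * tan(0.2050762)
swath = 2 * 1109.867 * 0.2080003
swath = 461.7053 km

461.7053 km


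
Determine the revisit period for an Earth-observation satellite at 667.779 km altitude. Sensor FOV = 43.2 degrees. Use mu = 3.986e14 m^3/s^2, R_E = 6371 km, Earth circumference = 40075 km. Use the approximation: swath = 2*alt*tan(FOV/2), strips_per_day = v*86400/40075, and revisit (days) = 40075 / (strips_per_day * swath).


swath = 2*667.779*tan(0.3769911) = 528.7848 km
v = sqrt(mu/r) = 7525.2335 m/s = 7.5252 km/s
strips/day = v*86400/40075 = 7.5252*86400/40075 = 16.2241
coverage/day = strips * swath = 16.2241 * 528.7848 = 8579.0495 km
revisit = 40075 / 8579.0495 = 4.6713 days

4.6713 days
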